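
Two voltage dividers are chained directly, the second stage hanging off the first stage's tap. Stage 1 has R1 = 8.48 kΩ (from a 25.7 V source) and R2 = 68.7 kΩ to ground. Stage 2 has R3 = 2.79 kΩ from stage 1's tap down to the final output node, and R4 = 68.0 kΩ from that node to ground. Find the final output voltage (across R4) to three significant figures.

Stage 2 presents R3+R4 = 70.79 kΩ as a load on stage 1's tap.
Stage 1's lower leg becomes R2‖(R3+R4) = 34.86 kΩ, so V_mid = 25.7 × 34.86/43.34 = 20.67 V.
Stage 2 is itself unloaded: V_out = V_mid × R4/(R3+R4) = 20.67 × 68.0/70.79 = 19.9 V.

V_out ≈ 19.9 V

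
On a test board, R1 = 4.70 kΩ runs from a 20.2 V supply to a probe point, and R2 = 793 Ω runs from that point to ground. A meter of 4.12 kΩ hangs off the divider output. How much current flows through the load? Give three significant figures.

I_L ≈ 0.608 mA

R2‖R_L = 665.0 Ω; V_out = 20.2 × 665.0/5365 = 2.504 V.
I_L = V_out / R_L = 2.504 / 4.12 kΩ = 0.608 mA.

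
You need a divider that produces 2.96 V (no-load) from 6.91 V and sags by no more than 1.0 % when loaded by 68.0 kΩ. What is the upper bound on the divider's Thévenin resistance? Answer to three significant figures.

R_th ≤ 687 Ω

Loading drop = R_th/(R_th + R_L) ≤ 0.0100, so R_th ≤ R_L · ε/(1−ε) = 68.0 kΩ × 0.0100/0.9900 = 687 Ω.
(Any R1, R2 with R2/(R1+R2) = 0.428 and R1‖R2 ≤ 687 Ω will meet the spec.)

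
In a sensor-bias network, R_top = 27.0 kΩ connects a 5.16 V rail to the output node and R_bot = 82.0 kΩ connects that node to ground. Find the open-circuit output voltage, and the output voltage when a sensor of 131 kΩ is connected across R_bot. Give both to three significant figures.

Unloaded: 3.88 V; loaded: 3.36 V

Open-circuit: V = 5.16 × 82.0/(27.0 + 82.0) = 3.88 V.
With the load, R_bot becomes R_bot‖R_L = 50.43 kΩ, so V = 5.16 × 50.43/77.43 = 3.36 V.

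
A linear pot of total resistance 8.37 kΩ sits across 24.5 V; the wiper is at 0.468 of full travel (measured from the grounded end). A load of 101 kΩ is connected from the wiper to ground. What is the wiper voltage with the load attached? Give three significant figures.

The wiper splits the pot into (1−α)R = 4.453 kΩ above and αR = 3.917 kΩ below.
Lower section ‖ load = 3.771 kΩ.
V_wiper = 24.5 × 3.771/(4.453 + 3.771) = 11.2 V.

V ≈ 11.2 V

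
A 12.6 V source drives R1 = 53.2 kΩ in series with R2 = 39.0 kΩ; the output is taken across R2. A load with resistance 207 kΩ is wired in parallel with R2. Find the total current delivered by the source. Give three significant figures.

I ≈ 0.146 mA

R2‖R_L = 32.82 kΩ, so the source sees R1 + R2‖R_L = 86.02 kΩ.
I = 12.6 V / 86.02 kΩ = 0.146 mA.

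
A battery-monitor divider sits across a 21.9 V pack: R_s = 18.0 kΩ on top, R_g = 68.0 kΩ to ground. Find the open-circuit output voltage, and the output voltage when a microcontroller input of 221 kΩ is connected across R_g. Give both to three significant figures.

Unloaded: 17.3 V; loaded: 16.3 V

Open-circuit: V = 21.9 × 68.0/(18.0 + 68.0) = 17.3 V.
With the load, R_g becomes R_g‖R_L = 52.00 kΩ, so V = 21.9 × 52.00/70.00 = 16.3 V.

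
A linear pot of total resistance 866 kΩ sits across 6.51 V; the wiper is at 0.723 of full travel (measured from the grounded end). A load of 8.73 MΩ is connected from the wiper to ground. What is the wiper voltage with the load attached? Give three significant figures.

The wiper splits the pot into (1−α)R = 239.9 kΩ above and αR = 626.1 kΩ below.
Lower section ‖ load = 584.2 kΩ.
V_wiper = 6.51 × 584.2/(239.9 + 584.2) = 4.62 V.

V ≈ 4.62 V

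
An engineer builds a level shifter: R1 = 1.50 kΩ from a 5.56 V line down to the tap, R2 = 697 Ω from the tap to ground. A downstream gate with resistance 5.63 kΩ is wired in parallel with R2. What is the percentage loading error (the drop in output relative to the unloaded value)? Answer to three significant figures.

The divider's output (Thévenin) resistance is R1‖R2 = 475.9 Ω.
Fractional drop under load = R_th/(R_th + R_L) = 475.9 / (475.9 + 5630) = 0.07794.
So the output falls by 7.79 %.

7.79 %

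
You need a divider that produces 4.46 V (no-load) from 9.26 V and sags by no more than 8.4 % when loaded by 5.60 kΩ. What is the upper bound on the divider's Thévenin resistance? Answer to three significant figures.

R_th ≤ 514 Ω

Loading drop = R_th/(R_th + R_L) ≤ 0.0840, so R_th ≤ R_L · ε/(1−ε) = 5.60 kΩ × 0.0840/0.9160 = 514 Ω.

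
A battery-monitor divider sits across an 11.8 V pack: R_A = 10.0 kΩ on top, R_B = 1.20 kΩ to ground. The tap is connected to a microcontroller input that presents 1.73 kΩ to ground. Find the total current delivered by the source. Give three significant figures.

R_B‖R_L = 0.7085 kΩ, so the source sees R_A + R_B‖R_L = 10.71 kΩ.
I = 11.8 V / 10.71 kΩ = 1.10 mA.

I ≈ 1.10 mA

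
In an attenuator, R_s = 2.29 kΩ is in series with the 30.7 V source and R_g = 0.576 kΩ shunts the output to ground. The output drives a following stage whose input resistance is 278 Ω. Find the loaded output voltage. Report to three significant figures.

The load sits in parallel with R_g: R_g‖R_L = (576 × 278) / (576 + 278) = 187.5 Ω.
V_out = 30.7 × 187.5 / (2290 + 187.5) = 30.7 × 187.5/2478 = 2.32 V.
(Unloaded it would have been 6.17 V.)

V_out ≈ 2.32 V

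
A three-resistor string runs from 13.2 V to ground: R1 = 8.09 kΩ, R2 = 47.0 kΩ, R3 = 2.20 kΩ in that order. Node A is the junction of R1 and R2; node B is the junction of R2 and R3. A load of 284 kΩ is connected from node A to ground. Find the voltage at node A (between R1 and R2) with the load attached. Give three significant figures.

V ≈ 11.1 V

Below node A the series string R2+R3 = 49.20 kΩ sits in parallel with the 284 kΩ load: 41.94 kΩ.
V_A = 13.2 × 41.94/(8.09 + 41.94) = 11.1 V.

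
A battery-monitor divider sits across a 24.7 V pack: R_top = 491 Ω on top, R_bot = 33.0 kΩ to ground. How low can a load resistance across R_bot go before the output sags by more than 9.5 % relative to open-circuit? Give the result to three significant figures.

Output resistance R_th = R_top‖R_bot = (491 × 33000)/33490 = 483.8 Ω.
The fractional drop is R_th/(R_th + R_L); requiring this ≤ 0.0950 gives R_L ≥ R_th(1/0.0950 − 1) = 483.8 × 9.526 = 4.61 kΩ.

R_L(min) ≈ 4.61 kΩ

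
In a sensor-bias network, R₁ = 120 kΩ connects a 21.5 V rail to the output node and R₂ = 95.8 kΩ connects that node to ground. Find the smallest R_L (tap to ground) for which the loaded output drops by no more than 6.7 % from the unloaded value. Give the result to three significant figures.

R_L(min) ≈ 742 kΩ

Output resistance R_th = R₁‖R₂ = (120 × 95.8)/215.8 = 53.27 kΩ.
The fractional drop is R_th/(R_th + R_L); requiring this ≤ 0.0670 gives R_L ≥ R_th(1/0.0670 − 1) = 53.27 × 13.93 = 742 kΩ.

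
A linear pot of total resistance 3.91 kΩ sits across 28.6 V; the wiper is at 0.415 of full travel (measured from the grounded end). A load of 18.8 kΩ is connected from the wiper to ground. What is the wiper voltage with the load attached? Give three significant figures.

V ≈ 11.3 V

The wiper splits the pot into (1−α)R = 2.287 kΩ above and αR = 1.623 kΩ below.
Lower section ‖ load = 1.494 kΩ.
V_wiper = 28.6 × 1.494/(2.287 + 1.494) = 11.3 V.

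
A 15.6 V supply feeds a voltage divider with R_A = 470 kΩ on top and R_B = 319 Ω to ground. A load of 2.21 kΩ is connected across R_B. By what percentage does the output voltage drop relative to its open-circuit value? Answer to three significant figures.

Unloaded V = 15.6 × 319/470300 = 0.010581 V.
Loaded: R_B‖R_L = 278.8 Ω, giving V = 15.6 × 278.8/470300 = 0.0092471 V.
Drop = (0.010581 − 0.0092471) / 0.010581 = 12.6 %.

12.6 %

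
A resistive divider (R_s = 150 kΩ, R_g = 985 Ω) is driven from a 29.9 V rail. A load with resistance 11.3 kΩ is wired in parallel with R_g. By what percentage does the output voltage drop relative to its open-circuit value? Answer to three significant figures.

The divider's output (Thévenin) resistance is R_s‖R_g = 978.6 Ω.
Fractional drop under load = R_th/(R_th + R_L) = 978.6 / (978.6 + 11300) = 0.07970.
So the output falls by 7.97 %.

7.97 %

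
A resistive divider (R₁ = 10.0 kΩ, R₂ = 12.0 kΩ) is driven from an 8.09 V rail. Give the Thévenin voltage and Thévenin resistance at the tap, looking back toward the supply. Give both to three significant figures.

V_th is the open-circuit tap voltage: 8.09 × 12.0/(10.0 + 12.0) = 4.41 V.
With the supply zeroed, R₁ and R₂ appear in parallel from the tap: R_th = R₁‖R₂ = (10.0 × 12.0)/22.00 = 5.45 kΩ.

V_th = 4.41 V, R_th = 5.45 kΩ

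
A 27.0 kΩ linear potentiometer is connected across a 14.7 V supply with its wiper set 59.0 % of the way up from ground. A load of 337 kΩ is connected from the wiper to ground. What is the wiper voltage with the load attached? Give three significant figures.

V ≈ 8.51 V

The wiper splits the pot into (1−α)R = 11.07 kΩ above and αR = 15.93 kΩ below.
Lower section ‖ load = 15.21 kΩ.
V_wiper = 14.7 × 15.21/(11.07 + 15.21) = 8.51 V.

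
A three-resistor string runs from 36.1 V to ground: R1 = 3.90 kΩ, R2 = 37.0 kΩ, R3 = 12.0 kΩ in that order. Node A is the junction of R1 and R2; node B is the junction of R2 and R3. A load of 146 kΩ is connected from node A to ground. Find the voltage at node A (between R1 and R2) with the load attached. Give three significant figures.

Below node A the series string R2+R3 = 49.00 kΩ sits in parallel with the 146 kΩ load: 36.69 kΩ.
V_A = 36.1 × 36.69/(3.90 + 36.69) = 32.6 V.

V ≈ 32.6 V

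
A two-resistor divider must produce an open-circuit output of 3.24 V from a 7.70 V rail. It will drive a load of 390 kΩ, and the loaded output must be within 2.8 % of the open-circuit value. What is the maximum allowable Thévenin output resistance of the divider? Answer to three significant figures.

Loading drop = R_th/(R_th + R_L) ≤ 0.0280, so R_th ≤ R_L · ε/(1−ε) = 390 kΩ × 0.0280/0.9720 = 11.2 kΩ.

R_th ≤ 11.2 kΩ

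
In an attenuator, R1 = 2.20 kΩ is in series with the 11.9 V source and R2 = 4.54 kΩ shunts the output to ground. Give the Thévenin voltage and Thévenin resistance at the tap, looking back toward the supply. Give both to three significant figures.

V_th = 8.02 V, R_th = 1.48 kΩ

V_th is the open-circuit tap voltage: 11.9 × 4.54/(2.20 + 4.54) = 8.02 V.
With the supply zeroed, R1 and R2 appear in parallel from the tap: R_th = R1‖R2 = (2.20 × 4.54)/6.740 = 1.48 kΩ.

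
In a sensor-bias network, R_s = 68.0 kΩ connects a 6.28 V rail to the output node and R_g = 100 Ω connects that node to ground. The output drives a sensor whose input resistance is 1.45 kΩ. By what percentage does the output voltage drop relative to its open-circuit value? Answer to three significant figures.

6.44 %

The divider's output (Thévenin) resistance is R_s‖R_g = 99.85 Ω.
Fractional drop under load = R_th/(R_th + R_L) = 99.85 / (99.85 + 1450) = 0.06443.
So the output falls by 6.44 %.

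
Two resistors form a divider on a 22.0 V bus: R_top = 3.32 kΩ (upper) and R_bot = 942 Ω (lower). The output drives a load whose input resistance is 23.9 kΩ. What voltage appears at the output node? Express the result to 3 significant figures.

V_out ≈ 4.72 V

The load sits in parallel with R_bot: R_bot‖R_L = (942 × 23900) / (942 + 23900) = 906.3 Ω.
V_out = 22.0 × 906.3 / (3320 + 906.3) = 22.0 × 906.3/4226 = 4.72 V.
(Unloaded it would have been 4.86 V.)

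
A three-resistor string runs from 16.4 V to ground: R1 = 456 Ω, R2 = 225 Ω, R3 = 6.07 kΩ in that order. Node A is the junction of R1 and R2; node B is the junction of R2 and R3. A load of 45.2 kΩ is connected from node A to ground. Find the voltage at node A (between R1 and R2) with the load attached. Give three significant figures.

Below node A the series string R2+R3 = 6295 Ω sits in parallel with the 45200 Ω load: 5525 Ω.
V_A = 16.4 × 5525/(456 + 5525) = 15.1 V.

V ≈ 15.1 V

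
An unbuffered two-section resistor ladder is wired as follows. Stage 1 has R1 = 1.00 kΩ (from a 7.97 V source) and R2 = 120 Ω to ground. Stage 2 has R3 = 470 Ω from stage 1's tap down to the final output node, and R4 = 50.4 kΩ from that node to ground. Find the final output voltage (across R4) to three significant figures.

V_out ≈ 0.844 V

Stage 2 presents R3+R4 = 50870 Ω as a load on stage 1's tap.
Stage 1's lower leg becomes R2‖(R3+R4) = 119.7 Ω, so V_mid = 7.97 × 119.7/1120 = 0.8521 V.
Stage 2 is itself unloaded: V_out = V_mid × R4/(R3+R4) = 0.8521 × 50400/50870 = 0.844 V.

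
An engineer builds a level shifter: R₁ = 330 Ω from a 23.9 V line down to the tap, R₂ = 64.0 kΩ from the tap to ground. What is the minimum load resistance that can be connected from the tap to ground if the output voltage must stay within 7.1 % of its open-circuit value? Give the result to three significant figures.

Output resistance R_th = R₁‖R₂ = (330 × 64000)/64330 = 328.3 Ω.
The fractional drop is R_th/(R_th + R_L); requiring this ≤ 0.0710 gives R_L ≥ R_th(1/0.0710 − 1) = 328.3 × 13.08 = 4.30 kΩ.

R_L(min) ≈ 4.30 kΩ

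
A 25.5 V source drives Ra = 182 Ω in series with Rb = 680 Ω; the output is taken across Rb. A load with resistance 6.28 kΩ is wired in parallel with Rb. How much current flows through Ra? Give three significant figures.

Rb‖R_L = 613.6 Ω, so the source sees Ra + Rb‖R_L = 795.6 Ω.
I = 25.5 V / 795.6 Ω = 32.1 mA.

I ≈ 32.1 mA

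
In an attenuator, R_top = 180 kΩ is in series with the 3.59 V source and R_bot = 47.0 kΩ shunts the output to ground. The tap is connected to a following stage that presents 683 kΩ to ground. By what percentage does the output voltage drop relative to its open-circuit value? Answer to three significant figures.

The divider's output (Thévenin) resistance is R_top‖R_bot = 37.27 kΩ.
Fractional drop under load = R_th/(R_th + R_L) = 37.27 / (37.27 + 683) = 0.05174.
So the output falls by 5.17 %.

5.17 %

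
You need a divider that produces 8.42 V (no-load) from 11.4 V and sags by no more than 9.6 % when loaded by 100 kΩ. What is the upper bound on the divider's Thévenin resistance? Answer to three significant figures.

R_th ≤ 10.6 kΩ

Loading drop = R_th/(R_th + R_L) ≤ 0.0960, so R_th ≤ R_L · ε/(1−ε) = 100 kΩ × 0.0960/0.9040 = 10.6 kΩ.
(Any R1, R2 with R2/(R1+R2) = 0.739 and R1‖R2 ≤ 10.6 kΩ will meet the spec.)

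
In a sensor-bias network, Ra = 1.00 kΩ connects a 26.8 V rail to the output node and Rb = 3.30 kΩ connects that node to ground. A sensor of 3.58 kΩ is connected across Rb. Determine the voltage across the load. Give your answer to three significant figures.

V_out ≈ 16.9 V

The load sits in parallel with Rb: Rb‖R_L = (3.30 × 3.58) / (3.30 + 3.58) = 1.717 kΩ.
V_out = 26.8 × 1.717 / (1.00 + 1.717) = 26.8 × 1.717/2.717 = 16.9 V.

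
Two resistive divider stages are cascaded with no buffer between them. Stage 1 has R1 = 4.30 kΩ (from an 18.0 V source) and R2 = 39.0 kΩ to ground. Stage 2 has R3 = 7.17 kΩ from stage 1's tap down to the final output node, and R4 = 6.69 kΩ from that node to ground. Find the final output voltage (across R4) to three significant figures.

Stage 2 presents R3+R4 = 13.86 kΩ as a load on stage 1's tap.
Stage 1's lower leg becomes R2‖(R3+R4) = 10.23 kΩ, so V_mid = 18.0 × 10.23/14.53 = 12.67 V.
Stage 2 is itself unloaded: V_out = V_mid × R4/(R3+R4) = 12.67 × 6.69/13.86 = 6.12 V.

V_out ≈ 6.12 V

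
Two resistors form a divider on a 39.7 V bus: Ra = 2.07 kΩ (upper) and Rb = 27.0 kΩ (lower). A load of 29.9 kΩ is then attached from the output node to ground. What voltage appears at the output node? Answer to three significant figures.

The load sits in parallel with Rb: Rb‖R_L = (27.0 × 29.9) / (27.0 + 29.9) = 14.19 kΩ.
V_out = 39.7 × 14.19 / (2.07 + 14.19) = 39.7 × 14.19/16.26 = 34.6 V.

V_out ≈ 34.6 V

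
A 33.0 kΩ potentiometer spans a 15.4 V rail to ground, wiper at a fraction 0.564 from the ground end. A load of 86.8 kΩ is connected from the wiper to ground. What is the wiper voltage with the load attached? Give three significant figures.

V ≈ 7.94 V

The wiper splits the pot into (1−α)R = 14.39 kΩ above and αR = 18.61 kΩ below.
Lower section ‖ load = 15.33 kΩ.
V_wiper = 15.4 × 15.33/(14.39 + 15.33) = 7.94 V.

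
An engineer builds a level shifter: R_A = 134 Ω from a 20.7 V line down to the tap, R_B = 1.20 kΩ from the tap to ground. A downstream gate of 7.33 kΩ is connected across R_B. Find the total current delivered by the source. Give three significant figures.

R_B‖R_L = 1031 Ω, so the source sees R_A + R_B‖R_L = 1165 Ω.
I = 20.7 V / 1165 Ω = 17.8 mA.

I ≈ 17.8 mA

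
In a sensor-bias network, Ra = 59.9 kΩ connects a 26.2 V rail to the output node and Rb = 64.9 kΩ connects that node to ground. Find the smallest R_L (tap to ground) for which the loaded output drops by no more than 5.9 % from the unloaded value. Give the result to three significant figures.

Output resistance R_th = Ra‖Rb = (59.9 × 64.9)/124.8 = 31.15 kΩ.
The fractional drop is R_th/(R_th + R_L); requiring this ≤ 0.0590 gives R_L ≥ R_th(1/0.0590 − 1) = 31.15 × 15.95 = 497 kΩ.

R_L(min) ≈ 497 kΩ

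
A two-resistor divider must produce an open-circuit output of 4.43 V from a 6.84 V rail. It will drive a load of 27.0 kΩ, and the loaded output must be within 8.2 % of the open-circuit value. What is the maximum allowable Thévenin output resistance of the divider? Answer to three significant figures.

Loading drop = R_th/(R_th + R_L) ≤ 0.0820, so R_th ≤ R_L · ε/(1−ε) = 27.0 kΩ × 0.0820/0.9180 = 2.41 kΩ.
(Any R1, R2 with R2/(R1+R2) = 0.648 and R1‖R2 ≤ 2.41 kΩ will meet the spec.)

R_th ≤ 2.41 kΩ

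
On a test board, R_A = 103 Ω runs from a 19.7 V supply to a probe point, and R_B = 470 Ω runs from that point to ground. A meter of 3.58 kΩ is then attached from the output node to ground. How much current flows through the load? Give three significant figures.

R_B‖R_L = 415.5 Ω; V_out = 19.7 × 415.5/518.5 = 15.79 V.
I_L = V_out / R_L = 15.79 / 3.58 kΩ = 4.41 mA.

I_L ≈ 4.41 mA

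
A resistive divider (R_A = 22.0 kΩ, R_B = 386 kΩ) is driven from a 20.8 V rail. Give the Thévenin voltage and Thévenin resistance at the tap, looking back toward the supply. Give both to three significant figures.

V_th is the open-circuit tap voltage: 20.8 × 386/(22.0 + 386) = 19.7 V.
With the supply zeroed, R_A and R_B appear in parallel from the tap: R_th = R_A‖R_B = (22.0 × 386)/408.0 = 20.8 kΩ.

V_th = 19.7 V, R_th = 20.8 kΩ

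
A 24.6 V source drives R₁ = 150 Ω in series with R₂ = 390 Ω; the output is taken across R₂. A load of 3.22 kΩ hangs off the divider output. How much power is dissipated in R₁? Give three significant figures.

Total resistance from the source is R₁ + (R₂‖R_L) = 497.9 Ω, so I = 24.6/497.9 Ω = 49.41 mA.
P = I²·R₁ = (49.41 mA)² × 150 Ω = 366 mW.

P ≈ 366 mW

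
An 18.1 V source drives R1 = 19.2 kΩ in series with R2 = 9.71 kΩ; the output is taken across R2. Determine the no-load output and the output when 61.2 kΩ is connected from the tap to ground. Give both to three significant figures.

Unloaded: 6.08 V; loaded: 5.50 V

Open-circuit: V = 18.1 × 9.71/(19.2 + 9.71) = 6.08 V.
With the load, R2 becomes R2‖R_L = 8.380 kΩ, so V = 18.1 × 8.380/27.58 = 5.50 V.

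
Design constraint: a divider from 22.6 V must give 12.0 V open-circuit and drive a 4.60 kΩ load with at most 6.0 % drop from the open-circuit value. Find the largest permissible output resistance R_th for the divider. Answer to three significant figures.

Loading drop = R_th/(R_th + R_L) ≤ 0.0600, so R_th ≤ R_L · ε/(1−ε) = 4.60 kΩ × 0.0600/0.9400 = 294 Ω.
(Any R1, R2 with R2/(R1+R2) = 0.531 and R1‖R2 ≤ 294 Ω will meet the spec.)

R_th ≤ 294 Ω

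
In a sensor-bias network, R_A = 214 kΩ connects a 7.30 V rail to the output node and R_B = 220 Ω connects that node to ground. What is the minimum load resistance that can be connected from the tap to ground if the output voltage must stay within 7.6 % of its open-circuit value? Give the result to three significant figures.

R_L(min) ≈ 2.67 kΩ

Output resistance R_th = R_A‖R_B = (214000 × 220)/214200 = 219.8 Ω.
The fractional drop is R_th/(R_th + R_L); requiring this ≤ 0.0760 gives R_L ≥ R_th(1/0.0760 − 1) = 219.8 × 12.16 = 2.67 kΩ.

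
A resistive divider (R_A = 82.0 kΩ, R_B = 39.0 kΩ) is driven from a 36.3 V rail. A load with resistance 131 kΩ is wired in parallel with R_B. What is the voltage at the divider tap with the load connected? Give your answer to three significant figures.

V_out ≈ 9.74 V

The load sits in parallel with R_B: R_B‖R_L = (39.0 × 131) / (39.0 + 131) = 30.05 kΩ.
V_out = 36.3 × 30.05 / (82.0 + 30.05) = 36.3 × 30.05/112.1 = 9.74 V.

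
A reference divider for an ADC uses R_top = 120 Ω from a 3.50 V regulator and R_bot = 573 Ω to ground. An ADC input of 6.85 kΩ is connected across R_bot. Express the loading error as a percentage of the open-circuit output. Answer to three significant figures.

The divider's output (Thévenin) resistance is R_top‖R_bot = 99.22 Ω.
Fractional drop under load = R_th/(R_th + R_L) = 99.22 / (99.22 + 6850) = 0.01428.
So the output falls by 1.43 %.

1.43 %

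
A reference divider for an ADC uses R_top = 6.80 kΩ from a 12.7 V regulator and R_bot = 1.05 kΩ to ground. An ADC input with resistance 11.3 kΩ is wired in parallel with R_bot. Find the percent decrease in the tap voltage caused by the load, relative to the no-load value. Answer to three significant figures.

The divider's output (Thévenin) resistance is R_top‖R_bot = 0.9096 kΩ.
Fractional drop under load = R_th/(R_th + R_L) = 0.9096 / (0.9096 + 11.3) = 0.07450.
So the output falls by 7.45 %.

7.45 %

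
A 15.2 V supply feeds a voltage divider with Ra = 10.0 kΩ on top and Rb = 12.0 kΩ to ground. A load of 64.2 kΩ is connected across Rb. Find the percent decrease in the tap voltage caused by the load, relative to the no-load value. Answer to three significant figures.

The divider's output (Thévenin) resistance is Ra‖Rb = 5.455 kΩ.
Fractional drop under load = R_th/(R_th + R_L) = 5.455 / (5.455 + 64.2) = 0.07831.
So the output falls by 7.83 %.

7.83 %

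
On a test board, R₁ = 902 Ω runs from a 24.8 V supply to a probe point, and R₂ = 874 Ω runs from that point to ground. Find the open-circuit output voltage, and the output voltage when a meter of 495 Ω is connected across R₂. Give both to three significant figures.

Unloaded: 12.2 V; loaded: 6.43 V

Open-circuit: V = 24.8 × 874/(902 + 874) = 12.2 V.
With the load, R₂ becomes R₂‖R_L = 316.0 Ω, so V = 24.8 × 316.0/1218 = 6.43 V.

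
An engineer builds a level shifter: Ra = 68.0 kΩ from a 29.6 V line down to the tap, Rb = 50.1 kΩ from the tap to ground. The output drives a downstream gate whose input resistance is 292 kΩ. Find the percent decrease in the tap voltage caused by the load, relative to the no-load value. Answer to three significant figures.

The divider's output (Thévenin) resistance is Ra‖Rb = 28.85 kΩ.
Fractional drop under load = R_th/(R_th + R_L) = 28.85 / (28.85 + 292) = 0.08991.
So the output falls by 8.99 %.

8.99 %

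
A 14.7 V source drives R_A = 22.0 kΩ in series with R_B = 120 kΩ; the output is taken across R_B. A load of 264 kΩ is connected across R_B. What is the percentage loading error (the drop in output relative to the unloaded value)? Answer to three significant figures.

The divider's output (Thévenin) resistance is R_A‖R_B = 18.59 kΩ.
Fractional drop under load = R_th/(R_th + R_L) = 18.59 / (18.59 + 264) = 0.06579.
So the output falls by 6.58 %.

6.58 %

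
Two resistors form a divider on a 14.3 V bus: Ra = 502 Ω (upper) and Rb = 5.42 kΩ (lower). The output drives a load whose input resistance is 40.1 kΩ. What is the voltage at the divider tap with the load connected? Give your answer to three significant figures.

The load sits in parallel with Rb: Rb‖R_L = (5420 × 40100) / (5420 + 40100) = 4775 Ω.
V_out = 14.3 × 4775 / (502 + 4775) = 14.3 × 4775/5277 = 12.9 V.
(Unloaded it would have been 13.1 V.)

V_out ≈ 12.9 V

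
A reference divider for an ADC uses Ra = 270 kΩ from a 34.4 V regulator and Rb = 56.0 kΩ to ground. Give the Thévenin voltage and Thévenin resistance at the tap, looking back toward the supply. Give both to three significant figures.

V_th = 5.91 V, R_th = 46.4 kΩ

V_th is the open-circuit tap voltage: 34.4 × 56.0/(270 + 56.0) = 5.91 V.
With the supply zeroed, Ra and Rb appear in parallel from the tap: R_th = Ra‖Rb = (270 × 56.0)/326.0 = 46.4 kΩ.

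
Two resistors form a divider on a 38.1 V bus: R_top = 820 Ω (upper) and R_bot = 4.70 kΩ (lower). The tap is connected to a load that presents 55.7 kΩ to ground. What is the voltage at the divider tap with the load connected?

V_out ≈ 32.0 V

The load sits in parallel with R_bot: R_bot‖R_L = (4700 × 55700) / (4700 + 55700) = 4334 Ω.
V_out = 38.1 × 4334 / (820 + 4334) = 38.1 × 4334/5154 = 32.0 V.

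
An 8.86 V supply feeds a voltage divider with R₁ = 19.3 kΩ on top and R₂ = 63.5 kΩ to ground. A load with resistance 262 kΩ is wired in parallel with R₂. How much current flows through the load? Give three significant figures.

I_L ≈ 0.0245 mA

R₂‖R_L = 51.11 kΩ; V_out = 8.86 × 51.11/70.41 = 6.431 V.
I_L = V_out / R_L = 6.431 / 262 kΩ = 0.0245 mA.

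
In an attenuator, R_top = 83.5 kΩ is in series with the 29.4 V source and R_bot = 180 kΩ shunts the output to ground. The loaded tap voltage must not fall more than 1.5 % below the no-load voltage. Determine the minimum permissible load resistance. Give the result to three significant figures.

R_L(min) ≈ 3.75 MΩ

Output resistance R_th = R_top‖R_bot = (83.5 × 180)/263.5 = 57.04 kΩ.
The fractional drop is R_th/(R_th + R_L); requiring this ≤ 0.0150 gives R_L ≥ R_th(1/0.0150 − 1) = 57.04 × 65.67 = 3.75 MΩ.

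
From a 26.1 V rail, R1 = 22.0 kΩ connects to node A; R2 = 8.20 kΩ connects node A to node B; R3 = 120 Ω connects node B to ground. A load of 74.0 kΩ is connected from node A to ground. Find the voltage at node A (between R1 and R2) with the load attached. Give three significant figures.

V ≈ 6.62 V

Below node A the series string R2+R3 = 8320 Ω sits in parallel with the 74000 Ω load: 7479 Ω.
V_A = 26.1 × 7479/(22000 + 7479) = 6.62 V.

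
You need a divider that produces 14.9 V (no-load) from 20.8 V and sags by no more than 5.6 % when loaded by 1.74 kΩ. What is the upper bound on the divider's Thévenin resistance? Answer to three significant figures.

R_th ≤ 103 Ω

Loading drop = R_th/(R_th + R_L) ≤ 0.0560, so R_th ≤ R_L · ε/(1−ε) = 1.74 kΩ × 0.0560/0.9440 = 103 Ω.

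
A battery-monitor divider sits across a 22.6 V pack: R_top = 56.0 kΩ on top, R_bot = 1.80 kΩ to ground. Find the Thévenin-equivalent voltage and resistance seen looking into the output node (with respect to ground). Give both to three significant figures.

V_th = 0.704 V, R_th = 1.74 kΩ

V_th is the open-circuit tap voltage: 22.6 × 1.80/(56.0 + 1.80) = 0.704 V.
With the supply zeroed, R_top and R_bot appear in parallel from the tap: R_th = R_top‖R_bot = (56.0 × 1.80)/57.80 = 1.74 kΩ.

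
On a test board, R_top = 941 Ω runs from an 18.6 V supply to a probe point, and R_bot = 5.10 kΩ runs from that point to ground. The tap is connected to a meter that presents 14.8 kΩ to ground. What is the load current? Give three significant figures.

R_bot‖R_L = 3793 Ω; V_out = 18.6 × 3793/4734 = 14.90 V.
I_L = V_out / R_L = 14.90 / 14.8 kΩ = 1.01 mA.

I_L ≈ 1.01 mA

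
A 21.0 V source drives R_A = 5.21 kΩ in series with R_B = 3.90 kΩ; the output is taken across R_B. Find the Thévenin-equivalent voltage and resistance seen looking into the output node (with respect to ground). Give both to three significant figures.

V_th is the open-circuit tap voltage: 21.0 × 3.90/(5.21 + 3.90) = 8.99 V.
With the supply zeroed, R_A and R_B appear in parallel from the tap: R_th = R_A‖R_B = (5.21 × 3.90)/9.110 = 2.23 kΩ.

V_th = 8.99 V, R_th = 2.23 kΩ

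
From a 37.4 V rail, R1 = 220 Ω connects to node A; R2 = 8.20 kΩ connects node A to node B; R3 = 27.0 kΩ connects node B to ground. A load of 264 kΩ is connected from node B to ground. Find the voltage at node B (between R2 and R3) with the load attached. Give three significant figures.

At node B, R3 is in parallel with the load: R3‖R_L = 24490 Ω.
Below node A the resistance is R2 + (R3‖R_L) = 32690 Ω, so V_A = 37.4 × 32690/32910 = 37.15 V.
Then V_B = V_A × (R3‖R_L)/(R2 + R3‖R_L) = 37.15 × 24490/32690 = 27.8 V.

V ≈ 27.8 V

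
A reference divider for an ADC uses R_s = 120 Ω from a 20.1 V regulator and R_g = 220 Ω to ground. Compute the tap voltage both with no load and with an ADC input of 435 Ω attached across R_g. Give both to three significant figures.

Unloaded: 13.0 V; loaded: 11.0 V

Open-circuit: V = 20.1 × 220/(120 + 220) = 13.0 V.
With the load, R_g becomes R_g‖R_L = 146.1 Ω, so V = 20.1 × 146.1/266.1 = 11.0 V.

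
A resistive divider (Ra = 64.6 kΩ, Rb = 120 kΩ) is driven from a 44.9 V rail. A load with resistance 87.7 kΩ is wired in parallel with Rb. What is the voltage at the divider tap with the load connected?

The load sits in parallel with Rb: Rb‖R_L = (120 × 87.7) / (120 + 87.7) = 50.67 kΩ.
V_out = 44.9 × 50.67 / (64.6 + 50.67) = 44.9 × 50.67/115.3 = 19.7 V.
(Unloaded it would have been 29.2 V.)

V_out ≈ 19.7 V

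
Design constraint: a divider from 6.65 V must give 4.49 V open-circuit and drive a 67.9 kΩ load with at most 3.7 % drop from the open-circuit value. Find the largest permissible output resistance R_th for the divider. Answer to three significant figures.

Loading drop = R_th/(R_th + R_L) ≤ 0.0370, so R_th ≤ R_L · ε/(1−ε) = 67.9 kΩ × 0.0370/0.9630 = 2.61 kΩ.

R_th ≤ 2.61 kΩ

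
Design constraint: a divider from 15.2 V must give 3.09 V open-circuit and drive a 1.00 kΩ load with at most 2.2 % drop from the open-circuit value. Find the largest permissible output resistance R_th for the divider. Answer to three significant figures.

Loading drop = R_th/(R_th + R_L) ≤ 0.0220, so R_th ≤ R_L · ε/(1−ε) = 1.00 kΩ × 0.0220/0.9780 = 22.5 Ω.

R_th ≤ 22.5 Ω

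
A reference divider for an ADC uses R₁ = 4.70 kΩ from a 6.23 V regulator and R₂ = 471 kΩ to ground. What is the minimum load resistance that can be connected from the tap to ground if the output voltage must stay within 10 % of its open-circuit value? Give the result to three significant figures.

R_L(min) ≈ 41.9 kΩ

Output resistance R_th = R₁‖R₂ = (4.70 × 471)/475.7 = 4.654 kΩ.
The fractional drop is R_th/(R_th + R_L); requiring this ≤ 0.100 gives R_L ≥ R_th(1/0.100 − 1) = 4.654 × 9.000 = 41.9 kΩ.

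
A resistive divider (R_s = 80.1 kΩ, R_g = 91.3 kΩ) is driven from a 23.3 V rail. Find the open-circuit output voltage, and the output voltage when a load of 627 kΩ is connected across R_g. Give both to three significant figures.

Unloaded: 12.4 V; loaded: 11.6 V

Open-circuit: V = 23.3 × 91.3/(80.1 + 91.3) = 12.4 V.
With the load, R_g becomes R_g‖R_L = 79.70 kΩ, so V = 23.3 × 79.70/159.8 = 11.6 V.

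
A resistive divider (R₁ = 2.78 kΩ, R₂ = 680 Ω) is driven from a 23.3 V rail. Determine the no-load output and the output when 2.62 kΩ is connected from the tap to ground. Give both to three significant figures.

Open-circuit: V = 23.3 × 680/(2780 + 680) = 4.58 V.
With the load, R₂ becomes R₂‖R_L = 539.9 Ω, so V = 23.3 × 539.9/3320 = 3.79 V.

Unloaded: 4.58 V; loaded: 3.79 V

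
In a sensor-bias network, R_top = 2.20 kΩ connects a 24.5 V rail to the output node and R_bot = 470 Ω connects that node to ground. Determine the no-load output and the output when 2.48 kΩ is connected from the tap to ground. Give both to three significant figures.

Open-circuit: V = 24.5 × 470/(2200 + 470) = 4.31 V.
With the load, R_bot becomes R_bot‖R_L = 395.1 Ω, so V = 24.5 × 395.1/2595 = 3.73 V.

Unloaded: 4.31 V; loaded: 3.73 V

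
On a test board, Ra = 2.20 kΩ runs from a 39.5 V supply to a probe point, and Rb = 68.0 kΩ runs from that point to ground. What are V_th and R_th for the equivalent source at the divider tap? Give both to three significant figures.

V_th = 38.3 V, R_th = 2.13 kΩ

V_th is the open-circuit tap voltage: 39.5 × 68.0/(2.20 + 68.0) = 38.3 V.
With the supply zeroed, Ra and Rb appear in parallel from the tap: R_th = Ra‖Rb = (2.20 × 68.0)/70.20 = 2.13 kΩ.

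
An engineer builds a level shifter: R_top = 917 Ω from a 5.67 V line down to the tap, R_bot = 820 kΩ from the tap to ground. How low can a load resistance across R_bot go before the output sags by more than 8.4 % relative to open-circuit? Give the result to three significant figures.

R_L(min) ≈ 9.99 kΩ

Output resistance R_th = R_top‖R_bot = (917 × 820000)/820900 = 916.0 Ω.
The fractional drop is R_th/(R_th + R_L); requiring this ≤ 0.0840 gives R_L ≥ R_th(1/0.0840 − 1) = 916.0 × 10.90 = 9.99 kΩ.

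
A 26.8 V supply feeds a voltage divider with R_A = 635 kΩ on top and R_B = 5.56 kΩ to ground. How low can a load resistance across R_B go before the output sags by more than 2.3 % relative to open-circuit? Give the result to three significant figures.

R_L(min) ≈ 234 kΩ

Output resistance R_th = R_A‖R_B = (635 × 5.56)/640.6 = 5.512 kΩ.
The fractional drop is R_th/(R_th + R_L); requiring this ≤ 0.0230 gives R_L ≥ R_th(1/0.0230 − 1) = 5.512 × 42.48 = 234 kΩ.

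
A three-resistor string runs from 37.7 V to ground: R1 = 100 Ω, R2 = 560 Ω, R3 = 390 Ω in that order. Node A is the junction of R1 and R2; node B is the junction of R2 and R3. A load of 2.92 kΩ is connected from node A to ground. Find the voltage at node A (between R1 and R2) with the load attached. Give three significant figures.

Below node A the series string R2+R3 = 950.0 Ω sits in parallel with the 2920 Ω load: 716.8 Ω.
V_A = 37.7 × 716.8/(100 + 716.8) = 33.1 V.

V ≈ 33.1 V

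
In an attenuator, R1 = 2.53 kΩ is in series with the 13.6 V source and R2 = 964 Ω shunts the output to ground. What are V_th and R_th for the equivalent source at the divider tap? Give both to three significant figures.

V_th is the open-circuit tap voltage: 13.6 × 964/(2530 + 964) = 3.75 V.
With the supply zeroed, R1 and R2 appear in parallel from the tap: R_th = R1‖R2 = (2530 × 964)/3494 = 698 Ω.

V_th = 3.75 V, R_th = 698 Ω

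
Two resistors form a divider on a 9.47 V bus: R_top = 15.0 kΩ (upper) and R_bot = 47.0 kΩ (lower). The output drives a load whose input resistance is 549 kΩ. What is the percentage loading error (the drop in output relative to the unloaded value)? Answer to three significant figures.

The divider's output (Thévenin) resistance is R_top‖R_bot = 11.37 kΩ.
Fractional drop under load = R_th/(R_th + R_L) = 11.37 / (11.37 + 549) = 0.02029.
So the output falls by 2.03 %.

2.03 %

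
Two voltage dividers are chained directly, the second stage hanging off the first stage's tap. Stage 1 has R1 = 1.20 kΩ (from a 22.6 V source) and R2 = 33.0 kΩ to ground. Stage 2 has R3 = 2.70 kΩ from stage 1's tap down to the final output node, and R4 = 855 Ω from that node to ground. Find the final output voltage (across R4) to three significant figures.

V_out ≈ 3.96 V

Stage 2 presents R3+R4 = 3555 Ω as a load on stage 1's tap.
Stage 1's lower leg becomes R2‖(R3+R4) = 3209 Ω, so V_mid = 22.6 × 3209/4409 = 16.45 V.
Stage 2 is itself unloaded: V_out = V_mid × R4/(R3+R4) = 16.45 × 855/3555 = 3.96 V.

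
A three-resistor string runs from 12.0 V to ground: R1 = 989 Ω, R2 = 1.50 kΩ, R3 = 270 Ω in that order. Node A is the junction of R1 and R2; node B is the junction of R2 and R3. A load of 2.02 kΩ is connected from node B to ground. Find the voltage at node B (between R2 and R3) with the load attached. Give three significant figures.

At node B, R3 is in parallel with the load: R3‖R_L = 238.2 Ω.
Below node A the resistance is R2 + (R3‖R_L) = 1738 Ω, so V_A = 12.0 × 1738/2727 = 7.648 V.
Then V_B = V_A × (R3‖R_L)/(R2 + R3‖R_L) = 7.648 × 238.2/1738 = 1.05 V.

V ≈ 1.05 V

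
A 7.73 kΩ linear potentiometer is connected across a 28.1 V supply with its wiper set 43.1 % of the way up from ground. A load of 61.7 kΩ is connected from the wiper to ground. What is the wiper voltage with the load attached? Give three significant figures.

V ≈ 11.8 V

The wiper splits the pot into (1−α)R = 4.398 kΩ above and αR = 3.332 kΩ below.
Lower section ‖ load = 3.161 kΩ.
V_wiper = 28.1 × 3.161/(4.398 + 3.161) = 11.8 V.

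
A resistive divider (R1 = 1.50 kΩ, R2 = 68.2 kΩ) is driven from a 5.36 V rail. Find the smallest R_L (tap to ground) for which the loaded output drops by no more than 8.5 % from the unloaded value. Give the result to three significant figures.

R_L(min) ≈ 15.8 kΩ

Output resistance R_th = R1‖R2 = (1.50 × 68.2)/69.70 = 1.468 kΩ.
The fractional drop is R_th/(R_th + R_L); requiring this ≤ 0.0850 gives R_L ≥ R_th(1/0.0850 − 1) = 1.468 × 10.76 = 15.8 kΩ.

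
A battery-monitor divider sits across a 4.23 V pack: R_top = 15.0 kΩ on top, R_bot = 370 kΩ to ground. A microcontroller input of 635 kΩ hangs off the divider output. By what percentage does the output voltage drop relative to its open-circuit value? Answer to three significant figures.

2.22 %

The divider's output (Thévenin) resistance is R_top‖R_bot = 14.42 kΩ.
Fractional drop under load = R_th/(R_th + R_L) = 14.42 / (14.42 + 635) = 0.02220.
So the output falls by 2.22 %.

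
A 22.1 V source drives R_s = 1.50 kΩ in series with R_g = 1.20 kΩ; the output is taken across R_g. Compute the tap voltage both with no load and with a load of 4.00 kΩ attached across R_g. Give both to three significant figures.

Open-circuit: V = 22.1 × 1.20/(1.50 + 1.20) = 9.82 V.
With the load, R_g becomes R_g‖R_L = 0.9231 kΩ, so V = 22.1 × 0.9231/2.423 = 8.42 V.

Unloaded: 9.82 V; loaded: 8.42 V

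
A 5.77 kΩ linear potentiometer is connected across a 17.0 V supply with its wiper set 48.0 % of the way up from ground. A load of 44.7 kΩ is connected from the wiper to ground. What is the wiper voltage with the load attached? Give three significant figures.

V ≈ 7.91 V

The wiper splits the pot into (1−α)R = 3.000 kΩ above and αR = 2.770 kΩ below.
Lower section ‖ load = 2.608 kΩ.
V_wiper = 17.0 × 2.608/(3.000 + 2.608) = 7.91 V.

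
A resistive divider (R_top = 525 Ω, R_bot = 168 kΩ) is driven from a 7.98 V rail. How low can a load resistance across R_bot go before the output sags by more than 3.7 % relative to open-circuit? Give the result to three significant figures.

R_L(min) ≈ 13.6 kΩ

Output resistance R_th = R_top‖R_bot = (525 × 168000)/168500 = 523.4 Ω.
The fractional drop is R_th/(R_th + R_L); requiring this ≤ 0.0370 gives R_L ≥ R_th(1/0.0370 − 1) = 523.4 × 26.03 = 13.6 kΩ.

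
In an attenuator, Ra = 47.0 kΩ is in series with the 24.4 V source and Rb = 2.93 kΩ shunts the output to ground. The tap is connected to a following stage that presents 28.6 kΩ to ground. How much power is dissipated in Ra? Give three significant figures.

P ≈ 11.3 mW

Total resistance from the source is Ra + (Rb‖R_L) = 49.66 kΩ, so I = 24.4/49.66 kΩ = 0.4914 mA.
P = I²·Ra = (0.4914 mA)² × 47.0 kΩ = 11.3 mW.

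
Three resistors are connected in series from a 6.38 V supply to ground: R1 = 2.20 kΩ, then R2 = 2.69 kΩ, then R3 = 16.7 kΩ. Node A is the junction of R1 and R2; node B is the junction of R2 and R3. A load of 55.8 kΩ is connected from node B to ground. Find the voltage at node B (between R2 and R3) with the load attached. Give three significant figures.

At node B, R3 is in parallel with the load: R3‖R_L = 12.85 kΩ.
Below node A the resistance is R2 + (R3‖R_L) = 15.54 kΩ, so V_A = 6.38 × 15.54/17.74 = 5.589 V.
Then V_B = V_A × (R3‖R_L)/(R2 + R3‖R_L) = 5.589 × 12.85/15.54 = 4.62 V.

V ≈ 4.62 V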